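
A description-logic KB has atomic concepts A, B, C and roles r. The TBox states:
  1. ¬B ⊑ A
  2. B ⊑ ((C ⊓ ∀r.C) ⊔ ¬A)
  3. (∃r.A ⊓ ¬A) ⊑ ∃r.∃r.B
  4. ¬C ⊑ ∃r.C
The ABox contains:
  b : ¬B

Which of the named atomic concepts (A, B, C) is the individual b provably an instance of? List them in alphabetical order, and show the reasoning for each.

{A}

1. b : A?  L(b) = {¬B} ∪ {¬A}
   clash {A, ¬A} at b — b ∈ A
2. b : B?  L(b) = {¬B} ∪ {¬B}
   apply at b: ¬B⊑A
   open: L(b) ⊇ {A, C, ¬B} — b ∉ B possible
3. b : C?  L(b) = {¬B} ∪ {¬C}
   apply at b: ¬B⊑A; ¬C⊑∃r.C
   open: L(b) ⊇ {A, ¬B, ¬C, ∃r.C} (+ ∃-successors) — b ∉ C possible
4. Entailed for b: {A}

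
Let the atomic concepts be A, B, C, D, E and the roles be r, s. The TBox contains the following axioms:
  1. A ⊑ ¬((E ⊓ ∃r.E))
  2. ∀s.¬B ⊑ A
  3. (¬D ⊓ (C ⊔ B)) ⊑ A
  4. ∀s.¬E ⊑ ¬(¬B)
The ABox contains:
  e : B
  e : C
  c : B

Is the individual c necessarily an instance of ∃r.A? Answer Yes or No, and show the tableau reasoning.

1. c : ∃r.A?  L(c) = {B} ∪ {∀r.¬A}
   open: L(c) ⊇ {B, D, ¬A, ∀r.¬A, ∃s.B} (+ ∃-successors) — c ∉ ∃r.A possible
2. Hence c : ∃r.A: not entailed.

No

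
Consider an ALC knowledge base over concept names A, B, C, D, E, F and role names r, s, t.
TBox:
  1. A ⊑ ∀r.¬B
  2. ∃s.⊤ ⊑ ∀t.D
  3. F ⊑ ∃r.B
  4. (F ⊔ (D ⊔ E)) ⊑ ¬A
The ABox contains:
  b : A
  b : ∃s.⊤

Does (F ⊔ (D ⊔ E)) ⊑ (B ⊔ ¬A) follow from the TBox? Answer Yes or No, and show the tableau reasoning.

Yes

1. (F ⊔ (D ⊔ E)) ⊑ (B ⊔ ¬A)  ⇔  ((F ⊔ (D ⊔ E)) ⊓ (¬B ⊓ A)) unsat w.r.t. T
   all branches close; clash {A, ¬A} at x₀
2. Hence (F ⊔ (D ⊔ E)) ⊑ (B ⊔ ¬A): entailed.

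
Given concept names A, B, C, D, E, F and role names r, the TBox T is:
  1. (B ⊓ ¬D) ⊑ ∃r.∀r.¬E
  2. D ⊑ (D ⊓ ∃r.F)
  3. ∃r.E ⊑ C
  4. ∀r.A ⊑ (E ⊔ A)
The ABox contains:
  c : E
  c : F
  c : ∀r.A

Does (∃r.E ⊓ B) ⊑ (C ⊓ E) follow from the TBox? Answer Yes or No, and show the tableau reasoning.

1. (∃r.E ⊓ B) ⊑ (C ⊓ E)  ⇔  ((∃r.E ⊓ B) ⊓ (¬C ⊔ ¬E)) unsat w.r.t. T
   apply at x₀: ∃r.E⊑C
   open: L(x₀) ⊇ {B, C, ¬D, ¬E, ∃r.E, …} (+ ∃-successors)
2. Hence (∃r.E ⊓ B) ⊑ (C ⊓ E): not entailed.

No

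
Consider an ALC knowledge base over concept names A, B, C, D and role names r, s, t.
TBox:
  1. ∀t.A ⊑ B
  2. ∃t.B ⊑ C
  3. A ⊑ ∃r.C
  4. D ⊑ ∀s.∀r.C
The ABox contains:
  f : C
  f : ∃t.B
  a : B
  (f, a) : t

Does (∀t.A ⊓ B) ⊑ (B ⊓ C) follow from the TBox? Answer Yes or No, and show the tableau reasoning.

1. (∀t.A ⊓ B) ⊑ (B ⊓ C)  ⇔  ((∀t.A ⊓ B) ⊓ (¬B ⊔ ¬C)) unsat w.r.t. T
   open: L(x₀) ⊇ {B, ¬A, ¬C, ¬D, ∀t.A, …}
2. Hence (∀t.A ⊓ B) ⊑ (B ⊓ C): not entailed.

No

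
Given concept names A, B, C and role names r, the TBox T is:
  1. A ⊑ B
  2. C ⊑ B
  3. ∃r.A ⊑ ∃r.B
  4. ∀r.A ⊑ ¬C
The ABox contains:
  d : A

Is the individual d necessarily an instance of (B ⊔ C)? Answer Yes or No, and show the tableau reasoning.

1. d : (B ⊔ C)?  L(d) = {A} ∪ {(¬B ⊓ ¬C)}
   clash {B, ¬B} at d — d ∈ (B ⊔ C)
2. Hence d : (B ⊔ C): entailed.

Yes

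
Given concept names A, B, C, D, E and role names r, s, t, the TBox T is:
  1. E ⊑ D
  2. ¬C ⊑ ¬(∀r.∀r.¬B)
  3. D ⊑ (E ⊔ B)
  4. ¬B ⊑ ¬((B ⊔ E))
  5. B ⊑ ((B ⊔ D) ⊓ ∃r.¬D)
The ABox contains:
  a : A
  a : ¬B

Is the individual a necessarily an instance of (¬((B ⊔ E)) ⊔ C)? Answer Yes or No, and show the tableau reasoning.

1. a : (¬((B ⊔ E)) ⊔ C)?  L(a) = {A, ¬B} ∪ {((B ⊔ E) ⊓ ¬C)}
   clash {E, ¬E} at a — a ∈ (¬((B ⊔ E)) ⊔ C)
2. Hence a : (¬((B ⊔ E)) ⊔ C): entailed.

Yes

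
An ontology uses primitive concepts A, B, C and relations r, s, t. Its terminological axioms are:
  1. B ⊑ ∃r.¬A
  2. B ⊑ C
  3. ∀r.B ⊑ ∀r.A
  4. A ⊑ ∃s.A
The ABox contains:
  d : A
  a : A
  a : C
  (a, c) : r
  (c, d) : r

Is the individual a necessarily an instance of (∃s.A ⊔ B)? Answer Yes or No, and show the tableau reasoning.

1. a : (∃s.A ⊔ B)?  L(a) = {A, C} ∪ {(∀s.¬A ⊓ ¬B)}
   clash {A, ¬A} at an ∃-successor — a ∈ (∃s.A ⊔ B)
2. Hence a : (∃s.A ⊔ B): entailed.

Yes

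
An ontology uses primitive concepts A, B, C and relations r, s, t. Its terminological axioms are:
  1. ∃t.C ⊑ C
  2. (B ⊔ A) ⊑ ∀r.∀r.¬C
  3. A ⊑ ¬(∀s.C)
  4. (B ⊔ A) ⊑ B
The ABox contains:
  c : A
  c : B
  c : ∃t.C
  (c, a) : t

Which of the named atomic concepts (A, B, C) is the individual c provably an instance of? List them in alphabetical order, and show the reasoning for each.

1. c : A?  L(c) = {A, B, ∃t.C} ∪ {¬A}
   clash {A, ¬A} at c — c ∈ A
2. c : B?  L(c) = {A, B, ∃t.C} ∪ {¬B}
   clash {B, ¬B} at c — c ∈ B
3. c : C?  L(c) = {A, B, ∃t.C} ∪ {¬C}
   clash {C, ¬C} at c — c ∈ C
4. Entailed for c: {A, B, C}

{A, B, C}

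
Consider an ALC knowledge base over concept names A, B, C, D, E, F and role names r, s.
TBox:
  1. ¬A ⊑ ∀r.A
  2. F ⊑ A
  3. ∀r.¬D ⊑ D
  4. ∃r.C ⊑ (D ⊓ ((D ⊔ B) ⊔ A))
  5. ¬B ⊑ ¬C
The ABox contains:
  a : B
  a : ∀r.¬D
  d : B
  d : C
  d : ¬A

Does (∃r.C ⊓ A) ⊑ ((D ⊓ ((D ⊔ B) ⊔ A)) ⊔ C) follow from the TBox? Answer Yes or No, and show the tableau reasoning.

1. (∃r.C ⊓ A) ⊑ ((D ⊓ ((D ⊔ B) ⊔ A)) ⊔ C)  ⇔  ((∃r.C ⊓ A) ⊓ ((¬D ⊔ ((¬D ⊓ ¬B) ⊓ ¬A)) ⊓ ¬C)) unsat w.r.t. T
   all branches close; clash {A, ¬A} at x₀
2. Hence (∃r.C ⊓ A) ⊑ ((D ⊓ ((D ⊔ B) ⊔ A)) ⊔ C): entailed.

Yes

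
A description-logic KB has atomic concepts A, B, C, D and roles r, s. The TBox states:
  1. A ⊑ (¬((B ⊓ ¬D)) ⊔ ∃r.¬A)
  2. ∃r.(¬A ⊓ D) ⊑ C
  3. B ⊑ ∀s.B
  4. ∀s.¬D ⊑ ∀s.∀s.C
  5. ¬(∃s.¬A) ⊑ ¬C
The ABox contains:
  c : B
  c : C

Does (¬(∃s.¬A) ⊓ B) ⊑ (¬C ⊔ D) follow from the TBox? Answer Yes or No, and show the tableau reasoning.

1. (¬(∃s.¬A) ⊓ B) ⊑ (¬C ⊔ D)  ⇔  ((∀s.A ⊓ B) ⊓ (C ⊓ ¬D)) unsat w.r.t. T
   all branches close; clash {C, ¬C} at x₀
2. Hence (¬(∃s.¬A) ⊓ B) ⊑ (¬C ⊔ D): entailed.

Yes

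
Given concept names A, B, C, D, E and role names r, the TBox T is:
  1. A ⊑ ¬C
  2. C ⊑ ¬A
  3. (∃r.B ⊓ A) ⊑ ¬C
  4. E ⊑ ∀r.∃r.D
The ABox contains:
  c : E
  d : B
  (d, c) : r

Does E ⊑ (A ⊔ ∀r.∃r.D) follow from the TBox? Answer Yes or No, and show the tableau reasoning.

Yes

1. E ⊑ (A ⊔ ∀r.∃r.D)  ⇔  (E ⊓ (¬A ⊓ ∃r.∀r.¬D)) unsat w.r.t. T
   all branches close; clash {D, ¬D} at an ∃-successor
2. Hence E ⊑ (A ⊔ ∀r.∃r.D): entailed.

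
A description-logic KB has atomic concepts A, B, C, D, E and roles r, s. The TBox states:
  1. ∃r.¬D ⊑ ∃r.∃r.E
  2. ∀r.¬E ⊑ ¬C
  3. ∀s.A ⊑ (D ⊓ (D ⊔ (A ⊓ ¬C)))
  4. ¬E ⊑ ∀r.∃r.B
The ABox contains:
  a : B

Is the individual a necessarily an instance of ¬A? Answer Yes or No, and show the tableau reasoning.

1. a : ¬A?  L(a) = {B} ∪ {A}
   open: L(a) ⊇ {A, B, E, ∀r.D, ∃r.E, …} (+ ∃-successors) — a ∉ ¬A possible
2. Hence a : ¬A: not entailed.

No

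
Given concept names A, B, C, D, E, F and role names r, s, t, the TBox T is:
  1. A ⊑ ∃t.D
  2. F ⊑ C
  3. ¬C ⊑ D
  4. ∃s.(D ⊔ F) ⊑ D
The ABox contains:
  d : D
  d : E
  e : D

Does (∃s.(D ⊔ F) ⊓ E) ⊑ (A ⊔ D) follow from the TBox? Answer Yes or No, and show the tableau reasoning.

1. (∃s.(D ⊔ F) ⊓ E) ⊑ (A ⊔ D)  ⇔  ((∃s.(D ⊔ F) ⊓ E) ⊓ (¬A ⊓ ¬D)) unsat w.r.t. T
   all branches close; clash {D, ¬D} at x₀
2. Hence (∃s.(D ⊔ F) ⊓ E) ⊑ (A ⊔ D): entailed.

Yes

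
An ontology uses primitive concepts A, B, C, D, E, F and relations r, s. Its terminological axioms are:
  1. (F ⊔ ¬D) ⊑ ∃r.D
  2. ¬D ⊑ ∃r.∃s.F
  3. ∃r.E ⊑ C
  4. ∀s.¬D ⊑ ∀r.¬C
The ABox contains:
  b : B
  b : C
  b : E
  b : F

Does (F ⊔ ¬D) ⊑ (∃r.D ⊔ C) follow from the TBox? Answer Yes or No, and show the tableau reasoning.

Yes

1. (F ⊔ ¬D) ⊑ (∃r.D ⊔ C)  ⇔  ((F ⊔ ¬D) ⊓ (∀r.¬D ⊓ ¬C)) unsat w.r.t. T
   all branches close; clash {C, ¬C} at x₀
2. Hence (F ⊔ ¬D) ⊑ (∃r.D ⊔ C): entailed.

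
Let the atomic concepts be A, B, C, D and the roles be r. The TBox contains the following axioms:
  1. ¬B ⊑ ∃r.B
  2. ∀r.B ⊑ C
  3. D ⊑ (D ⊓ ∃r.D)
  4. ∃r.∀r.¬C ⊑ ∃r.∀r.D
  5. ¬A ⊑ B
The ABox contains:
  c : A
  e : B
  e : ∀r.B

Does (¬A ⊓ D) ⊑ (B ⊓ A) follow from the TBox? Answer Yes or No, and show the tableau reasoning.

1. (¬A ⊓ D) ⊑ (B ⊓ A)  ⇔  ((¬A ⊓ D) ⊓ (¬B ⊔ ¬A)) unsat w.r.t. T
   apply at x₀: D⊑(D ⊓ ∃r.D); ¬A⊑B
   open: L(x₀) ⊇ {B, D, ¬A, ∀r.∃r.C, ∃r.D, …} (+ ∃-successors)
2. Hence (¬A ⊓ D) ⊑ (B ⊓ A): not entailed.

No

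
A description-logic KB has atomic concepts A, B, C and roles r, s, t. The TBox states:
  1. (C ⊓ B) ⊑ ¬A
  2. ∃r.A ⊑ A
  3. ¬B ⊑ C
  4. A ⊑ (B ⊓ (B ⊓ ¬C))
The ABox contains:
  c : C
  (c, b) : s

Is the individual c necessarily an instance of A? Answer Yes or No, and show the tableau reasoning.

1. c : A?  L(c) = {C} ∪ {¬A}
   open: L(c) ⊇ {C, ¬A, ∀r.¬A} — c ∉ A possible
2. Hence c : A: not entailed.

No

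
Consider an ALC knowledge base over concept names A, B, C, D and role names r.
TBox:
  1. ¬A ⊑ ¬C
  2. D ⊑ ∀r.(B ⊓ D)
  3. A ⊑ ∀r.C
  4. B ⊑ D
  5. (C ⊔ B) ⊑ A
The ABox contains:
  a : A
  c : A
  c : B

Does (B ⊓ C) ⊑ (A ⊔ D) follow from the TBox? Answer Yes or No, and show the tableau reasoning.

Yes

1. (B ⊓ C) ⊑ (A ⊔ D)  ⇔  ((B ⊓ C) ⊓ (¬A ⊓ ¬D)) unsat w.r.t. T
   all branches close; clash {C, ¬C} at x₀
2. Hence (B ⊓ C) ⊑ (A ⊔ D): entailed.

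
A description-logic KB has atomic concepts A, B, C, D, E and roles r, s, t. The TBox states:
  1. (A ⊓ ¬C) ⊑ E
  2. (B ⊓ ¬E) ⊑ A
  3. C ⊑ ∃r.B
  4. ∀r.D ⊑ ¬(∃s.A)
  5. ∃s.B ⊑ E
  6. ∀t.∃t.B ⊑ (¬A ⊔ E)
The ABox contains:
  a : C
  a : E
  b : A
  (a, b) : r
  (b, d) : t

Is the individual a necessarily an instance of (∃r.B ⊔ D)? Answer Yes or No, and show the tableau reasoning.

Yes

1. a : (∃r.B ⊔ D)?  L(a) = {C, E} ∪ {(∀r.¬B ⊓ ¬D)}
   clash {B, ¬B} at an ∃-successor — a ∈ (∃r.B ⊔ D)
2. Hence a : (∃r.B ⊔ D): entailed.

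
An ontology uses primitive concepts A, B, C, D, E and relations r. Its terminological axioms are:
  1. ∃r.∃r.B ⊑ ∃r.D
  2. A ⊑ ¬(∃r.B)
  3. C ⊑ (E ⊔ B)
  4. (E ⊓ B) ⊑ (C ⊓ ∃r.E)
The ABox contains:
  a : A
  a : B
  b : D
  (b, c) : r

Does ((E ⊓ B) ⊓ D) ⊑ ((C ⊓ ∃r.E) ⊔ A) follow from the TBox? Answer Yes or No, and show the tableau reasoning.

Yes

1. ((E ⊓ B) ⊓ D) ⊑ ((C ⊓ ∃r.E) ⊔ A)  ⇔  (((E ⊓ B) ⊓ D) ⊓ ((¬C ⊔ ∀r.¬E) ⊓ ¬A)) unsat w.r.t. T
   all branches close; clash {E, ¬E} at an ∃-successor
2. Hence ((E ⊓ B) ⊓ D) ⊑ ((C ⊓ ∃r.E) ⊔ A): entailed.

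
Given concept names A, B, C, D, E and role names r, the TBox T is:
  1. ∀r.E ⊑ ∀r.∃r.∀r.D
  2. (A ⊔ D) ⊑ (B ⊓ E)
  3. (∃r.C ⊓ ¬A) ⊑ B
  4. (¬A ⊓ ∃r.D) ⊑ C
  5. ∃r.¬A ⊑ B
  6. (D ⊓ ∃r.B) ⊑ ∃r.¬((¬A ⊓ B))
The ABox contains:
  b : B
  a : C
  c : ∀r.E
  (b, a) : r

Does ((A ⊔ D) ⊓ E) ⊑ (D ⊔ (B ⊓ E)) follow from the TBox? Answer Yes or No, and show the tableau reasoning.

Yes

1. ((A ⊔ D) ⊓ E) ⊑ (D ⊔ (B ⊓ E))  ⇔  (((A ⊔ D) ⊓ E) ⊓ (¬D ⊓ (¬B ⊔ ¬E))) unsat w.r.t. T
   all branches close; clash {D, ¬D} at x₀
2. Hence ((A ⊔ D) ⊓ E) ⊑ (D ⊔ (B ⊓ E)): entailed.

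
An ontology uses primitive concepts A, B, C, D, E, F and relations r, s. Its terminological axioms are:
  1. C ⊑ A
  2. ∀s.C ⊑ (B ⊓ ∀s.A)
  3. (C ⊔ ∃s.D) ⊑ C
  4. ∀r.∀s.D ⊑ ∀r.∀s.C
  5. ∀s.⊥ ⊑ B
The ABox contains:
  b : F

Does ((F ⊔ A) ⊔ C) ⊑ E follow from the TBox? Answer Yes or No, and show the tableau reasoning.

1. ((F ⊔ A) ⊔ C) ⊑ E  ⇔  (((F ⊔ A) ⊔ C) ⊓ ¬E) unsat w.r.t. T
   open: L(x₀) ⊇ {F, ¬C, ¬E, ∀s.¬D, ∃r.∃s.¬D, …} (+ ∃-successors)
2. Hence ((F ⊔ A) ⊔ C) ⊑ E: not entailed.

No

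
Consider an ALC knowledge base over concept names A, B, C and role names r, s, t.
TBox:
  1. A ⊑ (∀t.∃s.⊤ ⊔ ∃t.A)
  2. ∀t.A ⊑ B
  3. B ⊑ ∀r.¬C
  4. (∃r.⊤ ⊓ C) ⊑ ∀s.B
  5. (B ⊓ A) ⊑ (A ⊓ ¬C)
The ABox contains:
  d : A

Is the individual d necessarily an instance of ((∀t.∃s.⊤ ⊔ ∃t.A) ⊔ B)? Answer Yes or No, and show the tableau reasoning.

1. d : ((∀t.∃s.⊤ ⊔ ∃t.A) ⊔ B)?  L(d) = {A} ∪ {((∃t.∀s.⊥ ⊓ ∀t.¬A) ⊓ ¬B)}
   clash {B, ¬B} at d — d ∈ ((∀t.∃s.⊤ ⊔ ∃t.A) ⊔ B)
2. Hence d : ((∀t.∃s.⊤ ⊔ ∃t.A) ⊔ B): entailed.

Yes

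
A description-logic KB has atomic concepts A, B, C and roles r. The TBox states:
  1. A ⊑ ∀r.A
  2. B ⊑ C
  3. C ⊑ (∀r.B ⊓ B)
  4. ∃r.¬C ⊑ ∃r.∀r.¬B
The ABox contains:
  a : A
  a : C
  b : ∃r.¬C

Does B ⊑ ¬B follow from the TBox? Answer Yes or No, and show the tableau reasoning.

1. B ⊑ ¬B  ⇔  (B ⊓ B) unsat w.r.t. T
   apply at x₀: B⊑C
   open: L(x₀) ⊇ {B, C, ¬A, ∀r.B, ∀r.C}
2. Hence B ⊑ ¬B: not entailed.

No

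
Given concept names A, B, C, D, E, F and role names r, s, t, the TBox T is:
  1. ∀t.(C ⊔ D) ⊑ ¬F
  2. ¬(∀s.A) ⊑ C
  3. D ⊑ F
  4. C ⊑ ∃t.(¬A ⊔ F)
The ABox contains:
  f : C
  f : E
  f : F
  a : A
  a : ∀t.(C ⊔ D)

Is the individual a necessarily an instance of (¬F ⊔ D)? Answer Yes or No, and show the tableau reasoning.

1. a : (¬F ⊔ D)?  L(a) = {A, ∀t.(C ⊔ D)} ∪ {(F ⊓ ¬D)}
   clash {F, ¬F} at a — a ∈ (¬F ⊔ D)
2. Hence a : (¬F ⊔ D): entailed.

Yes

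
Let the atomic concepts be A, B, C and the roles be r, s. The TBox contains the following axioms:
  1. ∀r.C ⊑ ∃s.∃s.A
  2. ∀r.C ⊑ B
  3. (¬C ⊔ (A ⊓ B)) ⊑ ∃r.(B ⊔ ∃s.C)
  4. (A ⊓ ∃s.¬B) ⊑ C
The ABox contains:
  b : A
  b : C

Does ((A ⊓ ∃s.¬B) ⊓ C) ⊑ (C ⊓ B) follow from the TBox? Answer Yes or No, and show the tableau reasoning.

1. ((A ⊓ ∃s.¬B) ⊓ C) ⊑ (C ⊓ B)  ⇔  (((A ⊓ ∃s.¬B) ⊓ C) ⊓ (¬C ⊔ ¬B)) unsat w.r.t. T
   open: L(x₀) ⊇ {A, C, ¬B, ∃r.¬C, ∃s.¬B} (+ ∃-successors)
2. Hence ((A ⊓ ∃s.¬B) ⊓ C) ⊑ (C ⊓ B): not entailed.

No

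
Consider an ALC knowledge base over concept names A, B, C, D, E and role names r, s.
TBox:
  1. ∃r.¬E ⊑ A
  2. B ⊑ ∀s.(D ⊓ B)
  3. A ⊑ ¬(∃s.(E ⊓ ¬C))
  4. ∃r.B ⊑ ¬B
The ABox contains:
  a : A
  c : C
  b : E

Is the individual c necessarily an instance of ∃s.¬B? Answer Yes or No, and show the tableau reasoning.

1. c : ∃s.¬B?  L(c) = {C} ∪ {∀s.B}
   open: L(c) ⊇ {C, ¬A, ¬B, ∀r.E, ∀s.B} — c ∉ ∃s.¬B possible
2. Hence c : ∃s.¬B: not entailed.

No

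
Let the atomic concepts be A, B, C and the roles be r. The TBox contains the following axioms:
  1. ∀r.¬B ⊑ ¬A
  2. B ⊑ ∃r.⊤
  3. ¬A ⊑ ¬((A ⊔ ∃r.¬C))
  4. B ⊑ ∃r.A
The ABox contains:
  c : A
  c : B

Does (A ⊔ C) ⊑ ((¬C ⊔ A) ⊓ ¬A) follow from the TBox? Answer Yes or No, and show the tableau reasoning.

No

1. (A ⊔ C) ⊑ ((¬C ⊔ A) ⊓ ¬A)  ⇔  ((A ⊔ C) ⊓ ((C ⊓ ¬A) ⊔ A)) unsat w.r.t. T
   open: L(x₀) ⊇ {A, ¬B, ∃r.B} (+ ∃-successors)
2. Hence (A ⊔ C) ⊑ ((¬C ⊔ A) ⊓ ¬A): not entailed.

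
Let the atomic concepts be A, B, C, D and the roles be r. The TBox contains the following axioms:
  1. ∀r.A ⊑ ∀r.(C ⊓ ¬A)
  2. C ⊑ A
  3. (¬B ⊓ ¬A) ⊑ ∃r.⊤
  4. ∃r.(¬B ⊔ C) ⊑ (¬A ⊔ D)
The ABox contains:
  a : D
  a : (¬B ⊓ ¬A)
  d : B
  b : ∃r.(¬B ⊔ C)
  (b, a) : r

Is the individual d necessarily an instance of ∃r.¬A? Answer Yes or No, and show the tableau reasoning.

No

1. d : ∃r.¬A?  L(d) = {B} ∪ {∀r.A}
   apply at d: ∀r.A⊑∀r.(C ⊓ ¬A)
   open: L(d) ⊇ {B, ¬C, ∀r.(B ⊓ ¬C), ∀r.(C ⊓ ¬A), ∀r.A} — d ∉ ∃r.¬A possible
2. Hence d : ∃r.¬A: not entailed.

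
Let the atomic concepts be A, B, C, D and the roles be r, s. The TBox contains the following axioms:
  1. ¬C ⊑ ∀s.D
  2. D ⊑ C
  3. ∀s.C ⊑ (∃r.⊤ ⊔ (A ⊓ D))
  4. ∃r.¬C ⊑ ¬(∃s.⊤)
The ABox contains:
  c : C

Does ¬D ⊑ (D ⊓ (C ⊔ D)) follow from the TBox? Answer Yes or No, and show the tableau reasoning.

1. ¬D ⊑ (D ⊓ (C ⊔ D))  ⇔  (¬D ⊓ (¬D ⊔ (¬C ⊓ ¬D))) unsat w.r.t. T
   open: L(x₀) ⊇ {C, ¬D, ∀r.C, ∃s.¬C} (+ ∃-successors)
2. Hence ¬D ⊑ (D ⊓ (C ⊔ D)): not entailed.

No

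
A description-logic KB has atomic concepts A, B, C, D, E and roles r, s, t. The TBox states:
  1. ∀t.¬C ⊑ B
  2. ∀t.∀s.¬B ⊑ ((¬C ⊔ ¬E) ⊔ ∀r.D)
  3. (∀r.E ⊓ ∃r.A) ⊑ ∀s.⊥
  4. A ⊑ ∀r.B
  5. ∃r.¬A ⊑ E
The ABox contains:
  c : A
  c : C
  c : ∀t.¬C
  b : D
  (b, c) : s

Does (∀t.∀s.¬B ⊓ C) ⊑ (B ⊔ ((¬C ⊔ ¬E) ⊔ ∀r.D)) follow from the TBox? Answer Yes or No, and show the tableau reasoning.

Yes

1. (∀t.∀s.¬B ⊓ C) ⊑ (B ⊔ ((¬C ⊔ ¬E) ⊔ ∀r.D))  ⇔  ((∀t.∀s.¬B ⊓ C) ⊓ (¬B ⊓ ((C ⊓ E) ⊓ ∃r.¬D))) unsat w.r.t. T
   all branches close; clash {B, ¬B} at x₀
2. Hence (∀t.∀s.¬B ⊓ C) ⊑ (B ⊔ ((¬C ⊔ ¬E) ⊔ ∀r.D)): entailed.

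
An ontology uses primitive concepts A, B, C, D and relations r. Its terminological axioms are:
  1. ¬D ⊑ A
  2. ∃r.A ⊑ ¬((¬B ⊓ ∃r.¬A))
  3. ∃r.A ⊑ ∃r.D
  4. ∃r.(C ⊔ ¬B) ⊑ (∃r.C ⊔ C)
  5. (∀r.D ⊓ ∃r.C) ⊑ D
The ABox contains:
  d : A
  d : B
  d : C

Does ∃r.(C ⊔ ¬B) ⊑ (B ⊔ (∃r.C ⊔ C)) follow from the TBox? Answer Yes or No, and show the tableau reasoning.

Yes

1. ∃r.(C ⊔ ¬B) ⊑ (B ⊔ (∃r.C ⊔ C))  ⇔  (∃r.(C ⊔ ¬B) ⊓ (¬B ⊓ (∀r.¬C ⊓ ¬C))) unsat w.r.t. T
   all branches close; clash {C, ¬C} at x₀
2. Hence ∃r.(C ⊔ ¬B) ⊑ (B ⊔ (∃r.C ⊔ C)): entailed.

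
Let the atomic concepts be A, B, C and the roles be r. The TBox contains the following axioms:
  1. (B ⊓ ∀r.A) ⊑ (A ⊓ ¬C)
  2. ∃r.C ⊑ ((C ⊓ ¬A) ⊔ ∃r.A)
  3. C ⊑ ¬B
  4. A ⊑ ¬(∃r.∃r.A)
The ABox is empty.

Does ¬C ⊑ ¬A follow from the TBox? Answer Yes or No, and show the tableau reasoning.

No

1. ¬C ⊑ ¬A  ⇔  (¬C ⊓ A) unsat w.r.t. T
   apply at x₀: A⊑¬(∃r.∃r.A)
   open: L(x₀) ⊇ {A, ¬B, ¬C, ∀r.¬C, ∀r.∀r.¬A}
2. Hence ¬C ⊑ ¬A: not entailed.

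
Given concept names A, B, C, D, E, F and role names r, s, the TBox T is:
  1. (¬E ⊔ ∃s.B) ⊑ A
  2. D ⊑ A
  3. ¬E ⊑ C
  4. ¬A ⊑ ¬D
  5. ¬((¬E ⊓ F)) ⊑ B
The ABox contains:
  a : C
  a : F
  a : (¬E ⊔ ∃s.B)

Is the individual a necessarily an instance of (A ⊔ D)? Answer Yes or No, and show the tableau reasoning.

Yes

1. a : (A ⊔ D)?  L(a) = {C, F, (¬E ⊔ ∃s.B)} ∪ {(¬A ⊓ ¬D)}
   clash {A, ¬A} at a — a ∈ (A ⊔ D)
2. Hence a : (A ⊔ D): entailed.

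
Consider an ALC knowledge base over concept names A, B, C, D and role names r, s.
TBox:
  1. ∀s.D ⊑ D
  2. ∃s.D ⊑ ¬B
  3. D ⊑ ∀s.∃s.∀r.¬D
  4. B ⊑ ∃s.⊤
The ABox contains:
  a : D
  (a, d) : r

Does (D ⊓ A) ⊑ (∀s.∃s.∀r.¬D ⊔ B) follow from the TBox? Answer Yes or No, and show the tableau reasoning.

1. (D ⊓ A) ⊑ (∀s.∃s.∀r.¬D ⊔ B)  ⇔  ((D ⊓ A) ⊓ (∃s.∀s.∃r.D ⊓ ¬B)) unsat w.r.t. T
   all branches close; clash {D, ¬D} at an ∃-successor
2. Hence (D ⊓ A) ⊑ (∀s.∃s.∀r.¬D ⊔ B): entailed.

Yes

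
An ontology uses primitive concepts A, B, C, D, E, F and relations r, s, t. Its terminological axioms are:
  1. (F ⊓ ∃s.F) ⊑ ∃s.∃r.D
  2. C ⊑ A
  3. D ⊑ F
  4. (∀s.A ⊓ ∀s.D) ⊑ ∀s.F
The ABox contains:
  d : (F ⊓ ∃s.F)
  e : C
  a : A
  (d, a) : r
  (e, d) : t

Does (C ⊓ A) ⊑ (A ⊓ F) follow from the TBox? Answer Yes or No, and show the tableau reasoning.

No

1. (C ⊓ A) ⊑ (A ⊓ F)  ⇔  ((C ⊓ A) ⊓ (¬A ⊔ ¬F)) unsat w.r.t. T
   open: L(x₀) ⊇ {A, C, ¬D, ¬F, ∃s.¬A} (+ ∃-successors)
2. Hence (C ⊓ A) ⊑ (A ⊓ F): not entailed.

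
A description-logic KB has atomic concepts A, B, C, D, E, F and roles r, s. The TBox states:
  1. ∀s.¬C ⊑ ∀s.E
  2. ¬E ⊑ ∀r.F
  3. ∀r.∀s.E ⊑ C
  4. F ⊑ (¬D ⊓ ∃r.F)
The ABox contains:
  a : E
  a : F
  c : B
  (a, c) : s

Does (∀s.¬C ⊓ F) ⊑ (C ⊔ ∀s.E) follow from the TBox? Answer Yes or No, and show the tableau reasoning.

Yes

1. (∀s.¬C ⊓ F) ⊑ (C ⊔ ∀s.E)  ⇔  ((∀s.¬C ⊓ F) ⊓ (¬C ⊓ ∃s.¬E)) unsat w.r.t. T
   all branches close; clash {C, ¬C} at x₀
2. Hence (∀s.¬C ⊓ F) ⊑ (C ⊔ ∀s.E): entailed.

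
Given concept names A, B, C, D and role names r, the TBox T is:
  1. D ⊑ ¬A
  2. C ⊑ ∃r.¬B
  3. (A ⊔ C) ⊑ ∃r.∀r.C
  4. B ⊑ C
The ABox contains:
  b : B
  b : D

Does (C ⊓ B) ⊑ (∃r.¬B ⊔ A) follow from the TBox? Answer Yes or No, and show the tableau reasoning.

Yes

1. (C ⊓ B) ⊑ (∃r.¬B ⊔ A)  ⇔  ((C ⊓ B) ⊓ (∀r.B ⊓ ¬A)) unsat w.r.t. T
   all branches close; clash {B, ¬B} at an ∃-successor
2. Hence (C ⊓ B) ⊑ (∃r.¬B ⊔ A): entailed.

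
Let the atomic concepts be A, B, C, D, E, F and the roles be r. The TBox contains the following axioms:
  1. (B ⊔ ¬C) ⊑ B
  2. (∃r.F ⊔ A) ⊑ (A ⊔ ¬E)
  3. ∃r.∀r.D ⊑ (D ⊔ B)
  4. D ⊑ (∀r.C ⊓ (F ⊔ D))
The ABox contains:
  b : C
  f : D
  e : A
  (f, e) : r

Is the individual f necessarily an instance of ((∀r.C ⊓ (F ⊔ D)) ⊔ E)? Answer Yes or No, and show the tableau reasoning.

1. f : ((∀r.C ⊓ (F ⊔ D)) ⊔ E)?  L(f) = {D} ∪ {((∃r.¬C ⊔ (¬F ⊓ ¬D)) ⊓ ¬E)}
   clash {D, ¬D} at f — f ∈ ((∀r.C ⊓ (F ⊔ D)) ⊔ E)
2. Hence f : ((∀r.C ⊓ (F ⊔ D)) ⊔ E): entailed.

Yes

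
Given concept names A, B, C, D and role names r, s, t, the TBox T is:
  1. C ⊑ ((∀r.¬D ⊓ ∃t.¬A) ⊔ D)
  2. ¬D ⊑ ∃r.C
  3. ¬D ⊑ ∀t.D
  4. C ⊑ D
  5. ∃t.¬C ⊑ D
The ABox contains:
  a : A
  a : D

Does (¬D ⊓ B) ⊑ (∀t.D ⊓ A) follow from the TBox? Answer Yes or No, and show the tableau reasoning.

No

1. (¬D ⊓ B) ⊑ (∀t.D ⊓ A)  ⇔  ((¬D ⊓ B) ⊓ (∃t.¬D ⊔ ¬A)) unsat w.r.t. T
   apply at x₀: ¬D⊑∃r.C; ¬D⊑∀t.D
   open: L(x₀) ⊇ {B, ¬A, ¬C, ¬D, ∀t.C, …} (+ ∃-successors)
2. Hence (¬D ⊓ B) ⊑ (∀t.D ⊓ A): not entailed.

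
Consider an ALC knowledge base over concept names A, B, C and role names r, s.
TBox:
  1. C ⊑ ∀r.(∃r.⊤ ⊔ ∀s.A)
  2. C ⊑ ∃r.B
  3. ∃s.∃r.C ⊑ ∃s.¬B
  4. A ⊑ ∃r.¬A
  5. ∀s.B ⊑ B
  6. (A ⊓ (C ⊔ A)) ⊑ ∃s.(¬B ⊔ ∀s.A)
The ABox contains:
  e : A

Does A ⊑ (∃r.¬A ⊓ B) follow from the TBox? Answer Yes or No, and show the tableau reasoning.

1. A ⊑ (∃r.¬A ⊓ B)  ⇔  (A ⊓ (∀r.A ⊔ ¬B)) unsat w.r.t. T
   apply at x₀: A⊑∃r.¬A
   open: L(x₀) ⊇ {A, ¬B, ¬C, ∃r.¬A, ∃s.(¬B ⊔ ∀s.A), …} (+ ∃-successors)
2. Hence A ⊑ (∃r.¬A ⊓ B): not entailed.

No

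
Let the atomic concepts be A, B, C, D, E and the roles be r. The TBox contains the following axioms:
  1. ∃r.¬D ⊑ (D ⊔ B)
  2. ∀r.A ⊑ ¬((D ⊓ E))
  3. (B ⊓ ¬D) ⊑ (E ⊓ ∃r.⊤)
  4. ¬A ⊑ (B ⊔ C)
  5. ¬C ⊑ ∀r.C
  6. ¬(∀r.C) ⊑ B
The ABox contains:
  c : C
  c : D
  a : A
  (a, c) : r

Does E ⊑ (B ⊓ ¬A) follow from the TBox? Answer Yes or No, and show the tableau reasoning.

No

1. E ⊑ (B ⊓ ¬A)  ⇔  (E ⊓ (¬B ⊔ A)) unsat w.r.t. T
   open: L(x₀) ⊇ {A, C, E, ¬B, ∀r.C, …} (+ ∃-successors)
2. Hence E ⊑ (B ⊓ ¬A): not entailed.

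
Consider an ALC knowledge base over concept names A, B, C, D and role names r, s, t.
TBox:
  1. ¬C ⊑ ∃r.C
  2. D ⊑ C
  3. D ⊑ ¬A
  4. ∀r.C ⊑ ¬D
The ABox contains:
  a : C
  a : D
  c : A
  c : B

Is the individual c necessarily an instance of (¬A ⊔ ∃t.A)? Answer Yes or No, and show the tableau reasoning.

No

1. c : (¬A ⊔ ∃t.A)?  L(c) = {A, B} ∪ {(A ⊓ ∀t.¬A)}
   open: L(c) ⊇ {A, B, C, ¬D, ∀t.¬A} — c ∉ (¬A ⊔ ∃t.A) possible
2. Hence c : (¬A ⊔ ∃t.A): not entailed.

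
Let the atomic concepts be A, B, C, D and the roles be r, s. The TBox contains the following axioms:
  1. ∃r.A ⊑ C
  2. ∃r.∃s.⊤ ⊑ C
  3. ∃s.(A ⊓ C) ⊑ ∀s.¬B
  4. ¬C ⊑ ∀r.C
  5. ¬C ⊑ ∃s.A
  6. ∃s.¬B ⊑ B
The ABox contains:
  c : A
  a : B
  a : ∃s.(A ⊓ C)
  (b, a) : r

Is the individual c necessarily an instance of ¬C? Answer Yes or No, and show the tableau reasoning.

No

1. c : ¬C?  L(c) = {A} ∪ {C}
   open: L(c) ⊇ {A, C, ∀s.(¬A ⊔ ¬C), ∀s.B} — c ∉ ¬C possible
2. Hence c : ¬C: not entailed.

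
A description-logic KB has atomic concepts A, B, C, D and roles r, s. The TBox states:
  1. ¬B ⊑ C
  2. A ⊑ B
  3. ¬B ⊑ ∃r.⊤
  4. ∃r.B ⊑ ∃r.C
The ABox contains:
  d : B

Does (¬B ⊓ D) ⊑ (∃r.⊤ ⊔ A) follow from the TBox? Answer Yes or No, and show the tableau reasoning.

1. (¬B ⊓ D) ⊑ (∃r.⊤ ⊔ A)  ⇔  ((¬B ⊓ D) ⊓ (∀r.⊥ ⊓ ¬A)) unsat w.r.t. T
   all branches close; clash ⊥ at an ∃-successor
2. Hence (¬B ⊓ D) ⊑ (∃r.⊤ ⊔ A): entailed.

Yes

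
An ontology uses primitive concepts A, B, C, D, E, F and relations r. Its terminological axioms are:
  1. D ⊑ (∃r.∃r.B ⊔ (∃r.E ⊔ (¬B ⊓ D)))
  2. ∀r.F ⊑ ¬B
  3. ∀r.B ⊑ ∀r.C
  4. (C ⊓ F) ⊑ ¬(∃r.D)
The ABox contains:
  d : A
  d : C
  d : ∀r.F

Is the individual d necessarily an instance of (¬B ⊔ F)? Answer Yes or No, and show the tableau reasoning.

1. d : (¬B ⊔ F)?  L(d) = {A, C, ∀r.F} ∪ {(B ⊓ ¬F)}
   clash {B, ¬B} at d — d ∈ (¬B ⊔ F)
2. Hence d : (¬B ⊔ F): entailed.

Yes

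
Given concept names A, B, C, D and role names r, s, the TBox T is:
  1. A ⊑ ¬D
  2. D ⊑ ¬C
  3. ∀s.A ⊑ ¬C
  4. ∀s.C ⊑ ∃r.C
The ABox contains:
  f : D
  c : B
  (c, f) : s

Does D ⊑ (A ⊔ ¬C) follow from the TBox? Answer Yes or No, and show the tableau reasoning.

1. D ⊑ (A ⊔ ¬C)  ⇔  (D ⊓ (¬A ⊓ C)) unsat w.r.t. T
   all branches close; clash {C, ¬C} at x₀
2. Hence D ⊑ (A ⊔ ¬C): entailed.

Yes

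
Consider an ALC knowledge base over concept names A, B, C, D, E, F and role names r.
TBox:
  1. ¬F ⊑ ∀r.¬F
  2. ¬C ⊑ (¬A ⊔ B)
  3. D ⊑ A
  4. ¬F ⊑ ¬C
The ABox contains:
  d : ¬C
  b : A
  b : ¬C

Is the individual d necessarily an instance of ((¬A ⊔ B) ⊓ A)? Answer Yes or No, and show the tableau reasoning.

1. d : ((¬A ⊔ B) ⊓ A)?  L(d) = {¬C} ∪ {((A ⊓ ¬B) ⊔ ¬A)}
   apply at d: ¬C⊑(¬A ⊔ B)
   open: L(d) ⊇ {F, ¬A, ¬C, ¬D} — d ∉ ((¬A ⊔ B) ⊓ A) possible
2. Hence d : ((¬A ⊔ B) ⊓ A): not entailed.

No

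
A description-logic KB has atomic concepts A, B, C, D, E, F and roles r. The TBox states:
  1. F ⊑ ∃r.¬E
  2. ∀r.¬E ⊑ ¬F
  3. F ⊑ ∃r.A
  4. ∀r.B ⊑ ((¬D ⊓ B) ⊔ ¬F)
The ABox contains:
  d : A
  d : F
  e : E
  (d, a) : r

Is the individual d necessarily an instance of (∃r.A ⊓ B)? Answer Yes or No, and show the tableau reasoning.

No

1. d : (∃r.A ⊓ B)?  L(d) = {A, F} ∪ {(∀r.¬A ⊔ ¬B)}
   apply at d: F⊑∃r.¬E; F⊑∃r.A
   open: L(d) ⊇ {A, F, ¬B, ∃r.A, ∃r.E, …} (+ ∃-successors) — d ∉ (∃r.A ⊓ B) possible
2. Hence d : (∃r.A ⊓ B): not entailed.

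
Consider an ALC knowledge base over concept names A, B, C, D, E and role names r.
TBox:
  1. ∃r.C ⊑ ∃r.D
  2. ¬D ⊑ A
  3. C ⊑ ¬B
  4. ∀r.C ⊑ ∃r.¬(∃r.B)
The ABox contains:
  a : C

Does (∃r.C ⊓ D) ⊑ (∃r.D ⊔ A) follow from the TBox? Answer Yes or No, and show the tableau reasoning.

Yes

1. (∃r.C ⊓ D) ⊑ (∃r.D ⊔ A)  ⇔  ((∃r.C ⊓ D) ⊓ (∀r.¬D ⊓ ¬A)) unsat w.r.t. T
   all branches close; clash {D, ¬D} at an ∃-successor
2. Hence (∃r.C ⊓ D) ⊑ (∃r.D ⊔ A): entailed.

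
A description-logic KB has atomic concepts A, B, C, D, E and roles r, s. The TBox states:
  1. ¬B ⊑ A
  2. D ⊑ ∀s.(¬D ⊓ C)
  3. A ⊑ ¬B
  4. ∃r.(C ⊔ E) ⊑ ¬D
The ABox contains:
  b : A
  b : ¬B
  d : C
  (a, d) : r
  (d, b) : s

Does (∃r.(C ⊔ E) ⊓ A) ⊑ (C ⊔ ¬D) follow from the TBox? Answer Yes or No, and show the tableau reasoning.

Yes

1. (∃r.(C ⊔ E) ⊓ A) ⊑ (C ⊔ ¬D)  ⇔  ((∃r.(C ⊔ E) ⊓ A) ⊓ (¬C ⊓ D)) unsat w.r.t. T
   all branches close; clash {D, ¬D} at x₀
2. Hence (∃r.(C ⊔ E) ⊓ A) ⊑ (C ⊔ ¬D): entailed.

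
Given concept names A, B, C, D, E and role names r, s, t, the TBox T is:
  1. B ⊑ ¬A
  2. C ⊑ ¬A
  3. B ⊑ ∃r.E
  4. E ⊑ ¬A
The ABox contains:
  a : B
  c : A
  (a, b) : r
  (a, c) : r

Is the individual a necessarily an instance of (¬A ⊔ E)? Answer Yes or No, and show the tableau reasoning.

1. a : (¬A ⊔ E)?  L(a) = {B} ∪ {(A ⊓ ¬E)}
   clash {A, ¬A} at a — a ∈ (¬A ⊔ E)
2. Hence a : (¬A ⊔ E): entailed.

Yes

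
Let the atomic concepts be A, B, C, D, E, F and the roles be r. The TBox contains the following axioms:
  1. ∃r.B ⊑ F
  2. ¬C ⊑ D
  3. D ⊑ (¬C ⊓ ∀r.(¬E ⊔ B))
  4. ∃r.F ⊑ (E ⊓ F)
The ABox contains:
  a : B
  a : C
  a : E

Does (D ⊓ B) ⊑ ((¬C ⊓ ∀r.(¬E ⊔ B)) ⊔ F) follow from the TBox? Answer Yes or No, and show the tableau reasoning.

Yes

1. (D ⊓ B) ⊑ ((¬C ⊓ ∀r.(¬E ⊔ B)) ⊔ F)  ⇔  ((D ⊓ B) ⊓ ((C ⊔ ∃r.(E ⊓ ¬B)) ⊓ ¬F)) unsat w.r.t. T
   all branches close; clash {F, ¬F} at x₀
2. Hence (D ⊓ B) ⊑ ((¬C ⊓ ∀r.(¬E ⊔ B)) ⊔ F): entailed.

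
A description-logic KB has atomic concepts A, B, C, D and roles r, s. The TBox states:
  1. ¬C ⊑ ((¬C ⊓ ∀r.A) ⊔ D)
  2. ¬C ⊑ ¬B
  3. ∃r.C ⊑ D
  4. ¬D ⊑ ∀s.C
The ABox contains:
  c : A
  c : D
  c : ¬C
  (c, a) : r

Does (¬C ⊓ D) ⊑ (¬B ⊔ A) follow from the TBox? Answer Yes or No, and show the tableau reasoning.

Yes

1. (¬C ⊓ D) ⊑ (¬B ⊔ A)  ⇔  ((¬C ⊓ D) ⊓ (B ⊓ ¬A)) unsat w.r.t. T
   all branches close; clash {B, ¬B} at x₀
2. Hence (¬C ⊓ D) ⊑ (¬B ⊔ A): entailed.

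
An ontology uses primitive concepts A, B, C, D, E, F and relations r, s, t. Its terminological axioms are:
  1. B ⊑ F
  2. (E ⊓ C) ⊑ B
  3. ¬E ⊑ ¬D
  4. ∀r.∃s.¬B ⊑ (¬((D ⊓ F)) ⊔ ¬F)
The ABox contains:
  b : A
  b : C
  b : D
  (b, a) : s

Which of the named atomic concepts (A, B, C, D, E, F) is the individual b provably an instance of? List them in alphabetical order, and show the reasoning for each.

1. b : A?  L(b) = {A, C, D} ∪ {¬A}
   clash {A, ¬A} at b — b ∈ A
2. b : B?  L(b) = {A, C, D} ∪ {¬B}
   clash {D, ¬D} at b — b ∈ B
3. b : C?  L(b) = {A, C, D} ∪ {¬C}
   clash {C, ¬C} at b — b ∈ C
4. b : D?  L(b) = {A, C, D} ∪ {¬D}
   clash {D, ¬D} at b — b ∈ D
5. b : E?  L(b) = {A, C, D} ∪ {¬E}
   clash {D, ¬D} at b — b ∈ E
6. b : F?  L(b) = {A, C, D} ∪ {¬F}
   clash {D, ¬D} at b — b ∈ F
7. Entailed for b: {A, B, C, D, E, F}

{A, B, C, D, E, F}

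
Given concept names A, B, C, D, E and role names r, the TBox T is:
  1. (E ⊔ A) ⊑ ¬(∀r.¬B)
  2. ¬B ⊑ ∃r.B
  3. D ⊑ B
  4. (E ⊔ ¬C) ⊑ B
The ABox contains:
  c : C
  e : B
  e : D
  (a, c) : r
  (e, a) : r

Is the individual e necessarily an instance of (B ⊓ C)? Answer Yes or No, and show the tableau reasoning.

No

1. e : (B ⊓ C)?  L(e) = {B, D} ∪ {(¬B ⊔ ¬C)}
   open: L(e) ⊇ {B, D, ¬A, ¬C, ¬E} — e ∉ (B ⊓ C) possible
2. Hence e : (B ⊓ C): not entailed.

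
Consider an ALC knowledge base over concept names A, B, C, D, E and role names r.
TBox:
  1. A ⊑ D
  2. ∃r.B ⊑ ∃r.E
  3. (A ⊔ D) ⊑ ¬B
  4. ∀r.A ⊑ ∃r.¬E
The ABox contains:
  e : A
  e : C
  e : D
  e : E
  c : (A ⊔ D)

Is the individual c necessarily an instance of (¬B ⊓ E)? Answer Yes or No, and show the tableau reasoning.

1. c : (¬B ⊓ E)?  L(c) = {(A ⊔ D)} ∪ {(B ⊔ ¬E)}
   apply at c: (A ⊔ D)⊑¬B
   open: L(c) ⊇ {A, D, ¬B, ¬E, ∀r.¬B, …} (+ ∃-successors) — c ∉ (¬B ⊓ E) possible
2. Hence c : (¬B ⊓ E): not entailed.

No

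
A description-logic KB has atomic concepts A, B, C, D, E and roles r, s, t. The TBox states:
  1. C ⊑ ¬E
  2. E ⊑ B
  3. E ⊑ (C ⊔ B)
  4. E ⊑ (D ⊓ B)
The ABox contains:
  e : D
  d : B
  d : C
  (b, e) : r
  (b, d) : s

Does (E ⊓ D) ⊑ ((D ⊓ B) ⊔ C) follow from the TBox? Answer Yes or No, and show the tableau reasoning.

Yes

1. (E ⊓ D) ⊑ ((D ⊓ B) ⊔ C)  ⇔  ((E ⊓ D) ⊓ ((¬D ⊔ ¬B) ⊓ ¬C)) unsat w.r.t. T
   all branches close; clash {B, ¬B} at x₀
2. Hence (E ⊓ D) ⊑ ((D ⊓ B) ⊔ C): entailed.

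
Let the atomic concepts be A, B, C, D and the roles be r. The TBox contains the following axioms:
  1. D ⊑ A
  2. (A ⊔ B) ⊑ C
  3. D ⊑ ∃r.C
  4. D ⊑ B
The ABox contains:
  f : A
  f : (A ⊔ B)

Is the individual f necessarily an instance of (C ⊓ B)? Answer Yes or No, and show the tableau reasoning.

No

1. f : (C ⊓ B)?  L(f) = {A, (A ⊔ B)} ∪ {(¬C ⊔ ¬B)}
   apply at f: (A ⊔ B)⊑C
   open: L(f) ⊇ {A, C, ¬B, ¬D} — f ∉ (C ⊓ B) possible
2. Hence f : (C ⊓ B): not entailed.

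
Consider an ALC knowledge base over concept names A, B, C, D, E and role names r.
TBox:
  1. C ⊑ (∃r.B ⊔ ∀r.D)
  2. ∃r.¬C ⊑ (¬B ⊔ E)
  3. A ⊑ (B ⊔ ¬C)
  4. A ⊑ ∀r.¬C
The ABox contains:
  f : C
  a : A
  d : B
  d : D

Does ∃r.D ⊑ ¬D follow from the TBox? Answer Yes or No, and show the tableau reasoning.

1. ∃r.D ⊑ ¬D  ⇔  (∃r.D ⊓ D) unsat w.r.t. T
   open: L(x₀) ⊇ {D, ¬A, ¬C, ∀r.C, ∃r.D} (+ ∃-successors)
2. Hence ∃r.D ⊑ ¬D: not entailed.

No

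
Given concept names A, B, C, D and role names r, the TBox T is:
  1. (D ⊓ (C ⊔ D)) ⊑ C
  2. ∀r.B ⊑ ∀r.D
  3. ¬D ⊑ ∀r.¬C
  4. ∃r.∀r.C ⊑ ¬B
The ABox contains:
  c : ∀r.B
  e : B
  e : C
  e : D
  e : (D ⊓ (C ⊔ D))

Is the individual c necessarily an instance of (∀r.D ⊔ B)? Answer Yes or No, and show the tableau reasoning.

1. c : (∀r.D ⊔ B)?  L(c) = {∀r.B} ∪ {(∃r.¬D ⊓ ¬B)}
   clash {D, ¬D} at an ∃-successor — c ∈ (∀r.D ⊔ B)
2. Hence c : (∀r.D ⊔ B): entailed.

Yes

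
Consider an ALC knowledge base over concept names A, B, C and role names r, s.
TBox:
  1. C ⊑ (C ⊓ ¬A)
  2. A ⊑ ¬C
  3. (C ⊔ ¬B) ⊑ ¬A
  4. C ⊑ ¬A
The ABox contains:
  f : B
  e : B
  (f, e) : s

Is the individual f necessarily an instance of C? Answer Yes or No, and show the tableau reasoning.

No

1. f : C?  L(f) = {B} ∪ {¬C}
   open: L(f) ⊇ {B, ¬C} — f ∉ C possible
2. Hence f : C: not entailed.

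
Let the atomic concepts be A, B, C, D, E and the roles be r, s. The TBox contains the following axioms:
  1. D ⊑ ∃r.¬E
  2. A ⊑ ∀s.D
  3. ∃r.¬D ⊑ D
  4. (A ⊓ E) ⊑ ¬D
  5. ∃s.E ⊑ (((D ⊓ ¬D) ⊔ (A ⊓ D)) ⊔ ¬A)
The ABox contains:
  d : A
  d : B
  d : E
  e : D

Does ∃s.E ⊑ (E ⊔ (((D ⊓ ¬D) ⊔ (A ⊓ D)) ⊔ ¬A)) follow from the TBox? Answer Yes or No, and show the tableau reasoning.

Yes

1. ∃s.E ⊑ (E ⊔ (((D ⊓ ¬D) ⊔ (A ⊓ D)) ⊔ ¬A))  ⇔  (∃s.E ⊓ (¬E ⊓ (((¬D ⊔ D) ⊓ (¬A ⊔ ¬D)) ⊓ A))) unsat w.r.t. T
   all branches close; clash {D, ¬D} at x₀
2. Hence ∃s.E ⊑ (E ⊔ (((D ⊓ ¬D) ⊔ (A ⊓ D)) ⊔ ¬A)): entailed.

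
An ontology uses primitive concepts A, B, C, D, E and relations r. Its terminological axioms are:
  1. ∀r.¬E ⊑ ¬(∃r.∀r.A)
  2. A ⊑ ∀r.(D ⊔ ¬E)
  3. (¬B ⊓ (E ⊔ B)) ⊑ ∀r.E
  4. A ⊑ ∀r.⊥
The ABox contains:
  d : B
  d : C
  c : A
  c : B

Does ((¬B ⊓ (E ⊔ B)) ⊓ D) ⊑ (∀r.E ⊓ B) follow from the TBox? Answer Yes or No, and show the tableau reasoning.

No

1. ((¬B ⊓ (E ⊔ B)) ⊓ D) ⊑ (∀r.E ⊓ B)  ⇔  (((¬B ⊓ (E ⊔ B)) ⊓ D) ⊓ (∃r.¬E ⊔ ¬B)) unsat w.r.t. T
   apply at x₀: (¬B ⊓ (E ⊔ B))⊑∀r.E
   open: L(x₀) ⊇ {D, E, ¬A, ¬B, ∀r.E, …} (+ ∃-successors)
2. Hence ((¬B ⊓ (E ⊔ B)) ⊓ D) ⊑ (∀r.E ⊓ B): not entailed.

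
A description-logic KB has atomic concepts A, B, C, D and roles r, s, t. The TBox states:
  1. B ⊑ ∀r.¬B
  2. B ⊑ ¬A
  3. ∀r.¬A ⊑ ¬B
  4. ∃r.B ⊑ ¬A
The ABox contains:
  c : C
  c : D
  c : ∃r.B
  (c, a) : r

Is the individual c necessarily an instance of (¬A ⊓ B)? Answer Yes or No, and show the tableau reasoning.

1. c : (¬A ⊓ B)?  L(c) = {C, D, ∃r.B} ∪ {(A ⊔ ¬B)}
   apply at c: ∃r.B⊑¬A
   open: L(c) ⊇ {C, D, ¬A, ¬B, ∃r.B} (+ ∃-successors) — c ∉ (¬A ⊓ B) possible
2. Hence c : (¬A ⊓ B): not entailed.

No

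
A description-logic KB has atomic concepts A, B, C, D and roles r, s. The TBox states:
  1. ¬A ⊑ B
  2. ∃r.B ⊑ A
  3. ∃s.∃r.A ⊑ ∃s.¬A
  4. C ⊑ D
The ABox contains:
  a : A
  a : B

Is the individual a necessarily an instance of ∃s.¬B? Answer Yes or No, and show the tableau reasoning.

1. a : ∃s.¬B?  L(a) = {A, B} ∪ {∀s.B}
   open: L(a) ⊇ {A, B, ¬C, ∀s.B, ∀s.∀r.¬A} — a ∉ ∃s.¬B possible
2. Hence a : ∃s.¬B: not entailed.

No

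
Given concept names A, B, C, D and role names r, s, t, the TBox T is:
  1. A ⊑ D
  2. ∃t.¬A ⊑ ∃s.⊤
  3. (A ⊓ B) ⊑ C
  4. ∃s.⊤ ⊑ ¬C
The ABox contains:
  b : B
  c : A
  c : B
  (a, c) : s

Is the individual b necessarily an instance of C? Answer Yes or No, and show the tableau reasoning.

No

1. b : C?  L(b) = {B} ∪ {¬C}
   open: L(b) ⊇ {B, ¬A, ¬C, ∀t.A} — b ∉ C possible
2. Hence b : C: not entailed.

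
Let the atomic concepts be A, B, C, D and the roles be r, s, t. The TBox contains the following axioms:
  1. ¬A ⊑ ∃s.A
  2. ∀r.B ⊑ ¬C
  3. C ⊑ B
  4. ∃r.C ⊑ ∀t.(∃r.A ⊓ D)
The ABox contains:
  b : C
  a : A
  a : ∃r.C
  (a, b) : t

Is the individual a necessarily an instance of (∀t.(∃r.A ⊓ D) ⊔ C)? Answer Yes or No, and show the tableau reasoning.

1. a : (∀t.(∃r.A ⊓ D) ⊔ C)?  L(a) = {A, ∃r.C} ∪ {(∃t.(∀r.¬A ⊔ ¬D) ⊓ ¬C)}
   clash {D, ¬D} at an ∃-successor — a ∈ (∀t.(∃r.A ⊓ D) ⊔ C)
2. Hence a : (∀t.(∃r.A ⊓ D) ⊔ C): entailed.

Yes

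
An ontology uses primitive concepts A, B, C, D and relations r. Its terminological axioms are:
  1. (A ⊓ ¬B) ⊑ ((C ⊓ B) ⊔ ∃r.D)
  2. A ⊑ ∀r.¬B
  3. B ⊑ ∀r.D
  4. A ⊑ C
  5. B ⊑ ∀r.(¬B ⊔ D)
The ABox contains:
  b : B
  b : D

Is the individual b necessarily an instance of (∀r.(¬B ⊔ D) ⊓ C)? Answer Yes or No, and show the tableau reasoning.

1. b : (∀r.(¬B ⊔ D) ⊓ C)?  L(b) = {B, D} ∪ {(∃r.(B ⊓ ¬D) ⊔ ¬C)}
   apply at b: B⊑∀r.D; B⊑∀r.(¬B ⊔ D)
   open: L(b) ⊇ {B, D, ¬A, ¬C, ∀r.(¬B ⊔ D), …} — b ∉ (∀r.(¬B ⊔ D) ⊓ C) possible
2. Hence b : (∀r.(¬B ⊔ D) ⊓ C): not entailed.

No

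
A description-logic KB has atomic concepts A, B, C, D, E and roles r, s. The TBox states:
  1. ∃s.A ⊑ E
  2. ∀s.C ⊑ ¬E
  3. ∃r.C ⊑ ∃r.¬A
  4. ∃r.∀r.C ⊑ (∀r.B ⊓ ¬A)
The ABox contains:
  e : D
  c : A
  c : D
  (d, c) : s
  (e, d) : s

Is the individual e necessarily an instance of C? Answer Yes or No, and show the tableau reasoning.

No

1. e : C?  L(e) = {D} ∪ {¬C}
   open: L(e) ⊇ {D, ¬C, ∀r.¬C, ∀r.∃r.¬C, ∀s.¬A, …} (+ ∃-successors) — e ∉ C possible
2. Hence e : C: not entailed.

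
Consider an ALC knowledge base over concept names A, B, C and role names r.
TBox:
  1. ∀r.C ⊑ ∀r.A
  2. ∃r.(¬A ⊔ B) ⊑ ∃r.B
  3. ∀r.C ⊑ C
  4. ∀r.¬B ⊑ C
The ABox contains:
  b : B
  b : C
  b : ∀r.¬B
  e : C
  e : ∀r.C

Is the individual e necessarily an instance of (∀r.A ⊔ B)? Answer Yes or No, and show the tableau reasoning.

1. e : (∀r.A ⊔ B)?  L(e) = {C, ∀r.C} ∪ {(∃r.¬A ⊓ ¬B)}
   clash {A, ¬A} at an ∃-successor — e ∈ (∀r.A ⊔ B)
2. Hence e : (∀r.A ⊔ B): entailed.

Yes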